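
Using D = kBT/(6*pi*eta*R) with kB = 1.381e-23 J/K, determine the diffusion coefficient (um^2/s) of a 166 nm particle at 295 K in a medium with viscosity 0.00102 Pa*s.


Radius R = 166/2 = 83 nm = 8.3e-08 m
D = kB*T / (6*pi*eta*R)
D = 1.381e-23 * 295 / (6 * pi * 0.00102 * 8.3e-08)
D = 2.55291e-12 m^2/s = 2.553 um^2/s

2.553


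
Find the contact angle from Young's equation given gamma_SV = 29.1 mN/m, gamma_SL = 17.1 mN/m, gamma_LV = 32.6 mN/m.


cos(theta) = (gamma_SV - gamma_SL) / gamma_LV
cos(theta) = (29.1 - 17.1) / 32.6
cos(theta) = 0.368098
theta = arccos(0.368098) = 68.4 degrees

68.4


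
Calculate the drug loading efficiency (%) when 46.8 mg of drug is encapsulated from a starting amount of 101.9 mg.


Drug loading efficiency = (drug loaded / drug initial) * 100
DLE = 46.8 / 101.9 * 100
DLE = 0.4593 * 100
DLE = 45.93%

45.93


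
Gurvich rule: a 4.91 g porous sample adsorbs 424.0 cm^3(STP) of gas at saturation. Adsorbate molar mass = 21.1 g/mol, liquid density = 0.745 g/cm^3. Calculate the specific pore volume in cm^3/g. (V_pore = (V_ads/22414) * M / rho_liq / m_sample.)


Moles adsorbed n = V_ads / 22414 = 424.0 / 22414 = 1.891675e-02 mol
Liquid volume V_liq = n * M / rho_liq = 1.891675e-02 * 21.1 / 0.745 = 0.53576 cm^3
Specific pore volume V_pore = V_liq / m_sample = 0.53576 / 4.91
V_pore = 0.1091 cm^3/g

0.1091


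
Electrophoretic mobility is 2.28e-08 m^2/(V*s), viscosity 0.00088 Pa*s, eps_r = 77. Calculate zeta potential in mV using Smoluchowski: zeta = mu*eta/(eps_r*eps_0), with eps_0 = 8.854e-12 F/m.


Smoluchowski equation: zeta = mu * eta / (eps_r * eps_0)
zeta = 2.28e-08 * 0.00088 / (77 * 8.854e-12)
zeta = 0.02943 V = 29.43 mV

29.43


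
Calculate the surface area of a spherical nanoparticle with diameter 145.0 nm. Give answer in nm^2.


Radius r = 145.0/2 = 72.5 nm
Surface area SA = 4 * pi * r^2
SA = 4 * pi * (72.5)^2
SA = 66051.99 nm^2

66051.99


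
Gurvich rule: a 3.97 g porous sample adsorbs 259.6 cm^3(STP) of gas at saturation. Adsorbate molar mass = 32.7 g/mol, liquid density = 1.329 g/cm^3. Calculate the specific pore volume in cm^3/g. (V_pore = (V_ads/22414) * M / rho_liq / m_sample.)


Moles adsorbed n = V_ads / 22414 = 259.6 / 22414 = 1.158205e-02 mol
Liquid volume V_liq = n * M / rho_liq = 1.158205e-02 * 32.7 / 1.329 = 0.28498 cm^3
Specific pore volume V_pore = V_liq / m_sample = 0.28498 / 3.97
V_pore = 0.0718 cm^3/g

0.0718


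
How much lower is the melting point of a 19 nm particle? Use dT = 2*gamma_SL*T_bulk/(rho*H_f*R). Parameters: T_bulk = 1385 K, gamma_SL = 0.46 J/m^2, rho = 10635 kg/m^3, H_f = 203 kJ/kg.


Radius R = 19/2 = 9.5 nm = 9.5e-09 m
Convert H_f = 203 kJ/kg = 203000 J/kg
dT = 2 * gamma_SL * T_bulk / (rho * H_f * R)
dT = 2 * 0.46 * 1385 / (10635 * 203000 * 9.5e-09)
dT = 62.1 K

62.1


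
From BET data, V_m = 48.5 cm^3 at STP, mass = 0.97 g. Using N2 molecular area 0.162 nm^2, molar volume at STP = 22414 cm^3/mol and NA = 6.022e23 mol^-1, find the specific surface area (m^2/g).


Number of moles in monolayer = V_m / 22414 = 48.5 / 22414 = 0.00216383
Number of molecules = moles * NA = 0.00216383 * 6.022e23
SA = molecules * sigma / mass
SA = (48.5 / 22414) * 6.022e23 * 0.162e-18 / 0.97
SA = 217.6 m^2/g

217.6


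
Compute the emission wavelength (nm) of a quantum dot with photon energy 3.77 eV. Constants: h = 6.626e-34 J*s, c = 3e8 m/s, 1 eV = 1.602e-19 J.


Convert energy: E = 3.77 eV = 3.77 * 1.602e-19 = 6.03954e-19 J
lambda = h*c / E = 6.626e-34 * 3e8 / 6.03954e-19
lambda = 3.29131e-07 m = 329.1 nm

329.1


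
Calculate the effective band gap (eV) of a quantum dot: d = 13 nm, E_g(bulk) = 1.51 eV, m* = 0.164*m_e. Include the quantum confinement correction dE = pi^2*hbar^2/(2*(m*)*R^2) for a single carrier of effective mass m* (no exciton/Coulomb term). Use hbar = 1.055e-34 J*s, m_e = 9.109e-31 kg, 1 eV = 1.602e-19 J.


Radius R = 13/2 nm = 6.5e-09 m
Confinement energy dE = pi^2 * hbar^2 / (2 * m_eff * m_e * R^2)
dE = pi^2 * (1.055e-34)^2 / (2 * 0.164 * 9.109e-31 * (6.5e-09)^2) J, divided by 1.602e-19 J/eV
dE = 0.0543 eV
Total band gap = E_g(bulk) + dE = 1.51 + 0.0543 = 1.5643 eV

1.5643


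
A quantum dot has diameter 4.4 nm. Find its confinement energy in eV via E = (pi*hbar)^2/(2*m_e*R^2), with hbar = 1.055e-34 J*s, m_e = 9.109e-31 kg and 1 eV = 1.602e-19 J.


Radius R = 4.4/2 = 2.2 nm = 2.2e-09 m
E = (pi * 1.055e-34)^2 / (2 * 9.109e-31 * (2.2e-09)^2)
E(J) = 1.24583e-20
E = E(J) / 1.602e-19 = 0.0778 eV

0.0778


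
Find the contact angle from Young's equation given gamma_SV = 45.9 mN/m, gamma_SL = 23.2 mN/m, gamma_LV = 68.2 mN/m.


cos(theta) = (gamma_SV - gamma_SL) / gamma_LV
cos(theta) = (45.9 - 23.2) / 68.2
cos(theta) = 0.332845
theta = arccos(0.332845) = 70.56 degrees

70.56


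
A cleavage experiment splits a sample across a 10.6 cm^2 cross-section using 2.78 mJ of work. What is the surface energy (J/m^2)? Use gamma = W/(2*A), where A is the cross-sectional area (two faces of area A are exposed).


Convert: A = 10.6 cm^2 = 0.00106 m^2, W = 2.78 mJ = 0.00278 J
Cleaving exposes two faces of area A, so total new surface = 2*A and gamma = W / (2*A)
gamma = 0.00278 / (2 * 0.00106)
gamma = 1.311 J/m^2

1.311


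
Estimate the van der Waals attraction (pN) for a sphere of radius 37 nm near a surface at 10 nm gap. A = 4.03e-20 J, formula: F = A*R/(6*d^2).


Convert to SI: R = 37 nm = 3.7e-08 m, d = 10 nm = 1e-08 m
F = A * R / (6 * d^2)
F = 4.03e-20 * 3.7e-08 / (6 * (1e-08)^2)
F = 2.48517e-12 N = 2.485 pN

2.485


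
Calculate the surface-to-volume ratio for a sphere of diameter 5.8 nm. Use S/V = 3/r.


Radius r = 5.8/2 = 2.9 nm
S/V = 3 / r = 3 / 2.9
S/V = 1.0345 nm^-1

1.0345


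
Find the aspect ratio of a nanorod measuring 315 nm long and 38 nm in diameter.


Aspect ratio AR = length / diameter
AR = 315 / 38
AR = 8.29

8.29


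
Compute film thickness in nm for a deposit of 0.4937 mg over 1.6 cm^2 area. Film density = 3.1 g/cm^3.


Convert: m = 0.4937 mg = 4.9370e-07 kg, A = 1.6 cm^2 = 1.6000e-04 m^2, rho = 3.1 g/cm^3 = 3100 kg/m^3
t = m / (A * rho)
t = 4.9370e-07 / (1.6000e-04 * 3100)
t = 9.9536e-07 m = 995.4 nm

995.4


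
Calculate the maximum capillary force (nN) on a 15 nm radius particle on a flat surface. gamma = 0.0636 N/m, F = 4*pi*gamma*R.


Convert radius: R = 15 nm = 1.5e-08 m
F = 4 * pi * gamma * R
F = 4 * pi * 0.0636 * 1.5e-08
F = 1.19883e-08 N = 11.9883 nN

11.9883


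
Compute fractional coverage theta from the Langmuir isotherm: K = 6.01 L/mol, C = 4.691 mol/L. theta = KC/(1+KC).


Langmuir isotherm: theta = K*C / (1 + K*C)
K*C = 6.01 * 4.691 = 28.19291
theta = 28.19291 / (1 + 28.19291) = 28.19291 / 29.19291
theta = 0.9657

0.9657


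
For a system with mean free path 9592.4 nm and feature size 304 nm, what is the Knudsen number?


Knudsen number Kn = lambda / L
Kn = 9592.4 / 304
Kn = 31.5539

31.5539


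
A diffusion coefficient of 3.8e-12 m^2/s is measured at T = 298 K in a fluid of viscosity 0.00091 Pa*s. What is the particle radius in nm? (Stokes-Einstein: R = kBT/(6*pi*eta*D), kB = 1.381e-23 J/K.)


Stokes-Einstein: R = kB*T / (6*pi*eta*D)
R = 1.381e-23 * 298 / (6 * pi * 0.00091 * 3.8e-12)
R = 6.3137e-08 m = 63.14 nm

63.14


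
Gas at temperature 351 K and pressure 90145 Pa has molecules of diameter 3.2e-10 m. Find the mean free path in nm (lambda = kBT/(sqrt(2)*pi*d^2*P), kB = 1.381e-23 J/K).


Mean free path: lambda = kB*T / (sqrt(2) * pi * d^2 * P)
lambda = 1.381e-23 * 351 / (sqrt(2) * pi * (3.2e-10)^2 * 90145)
lambda = 1.18194e-07 m
lambda = 118.19 nm

118.19


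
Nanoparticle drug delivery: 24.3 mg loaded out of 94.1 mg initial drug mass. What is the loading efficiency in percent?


Drug loading efficiency = (drug loaded / drug initial) * 100
DLE = 24.3 / 94.1 * 100
DLE = 0.2582 * 100
DLE = 25.82%

25.82


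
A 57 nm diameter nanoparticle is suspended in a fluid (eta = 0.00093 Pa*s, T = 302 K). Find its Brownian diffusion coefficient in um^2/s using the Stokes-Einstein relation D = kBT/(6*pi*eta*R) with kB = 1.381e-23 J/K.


Radius R = 57/2 = 28.5 nm = 2.85e-08 m
D = kB*T / (6*pi*eta*R)
D = 1.381e-23 * 302 / (6 * pi * 0.00093 * 2.85e-08)
D = 8.34779e-12 m^2/s = 8.348 um^2/s

8.348


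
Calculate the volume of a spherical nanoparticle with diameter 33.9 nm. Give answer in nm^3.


Radius r = 33.9/2 = 16.95 nm
Volume V = (4/3) * pi * r^3
V = (4/3) * pi * (16.95)^3
V = 20398.48 nm^3

20398.48


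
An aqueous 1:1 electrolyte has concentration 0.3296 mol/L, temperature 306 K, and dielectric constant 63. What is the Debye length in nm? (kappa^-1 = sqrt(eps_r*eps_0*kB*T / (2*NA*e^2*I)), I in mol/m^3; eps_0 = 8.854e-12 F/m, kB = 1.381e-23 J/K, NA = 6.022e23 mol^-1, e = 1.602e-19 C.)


Ionic strength I = 0.3296 * 1^2 * 1000 = 329.6 mol/m^3
kappa^-1 = sqrt(63 * 8.854e-12 * 1.381e-23 * 306 / (2 * 6.022e23 * (1.602e-19)^2 * 329.6))
kappa^-1 = 0.481 nm

0.481


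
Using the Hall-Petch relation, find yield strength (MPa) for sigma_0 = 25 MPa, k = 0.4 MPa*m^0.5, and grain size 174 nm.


d = 174 nm = 1.74e-07 m
sqrt(d) = 0.0004171331
Hall-Petch contribution = k / sqrt(d) = 0.4 / 0.0004171331 = 958.9 MPa
sigma = sigma_0 + k/sqrt(d) = 25 + 958.9 = 983.9 MPa

983.9


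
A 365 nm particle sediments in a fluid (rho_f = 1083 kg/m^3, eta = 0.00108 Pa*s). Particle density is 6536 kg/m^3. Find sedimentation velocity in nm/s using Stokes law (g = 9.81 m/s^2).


Radius R = 365/2 nm = 1.825e-07 m
Density difference = 6536 - 1083 = 5453 kg/m^3
v = 2 * R^2 * (rho_p - rho_f) * g / (9 * eta)
v = 2 * (1.825e-07)^2 * 5453 * 9.81 / (9 * 0.00108)
v = 3.66601e-07 m/s = 366.6013 nm/s

366.6013


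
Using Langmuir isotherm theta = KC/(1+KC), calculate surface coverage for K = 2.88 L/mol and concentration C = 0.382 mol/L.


Langmuir isotherm: theta = K*C / (1 + K*C)
K*C = 2.88 * 0.382 = 1.10016
theta = 1.10016 / (1 + 1.10016) = 1.10016 / 2.10016
theta = 0.5238

0.5238


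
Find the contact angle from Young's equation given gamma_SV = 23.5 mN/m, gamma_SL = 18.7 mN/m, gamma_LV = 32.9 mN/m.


cos(theta) = (gamma_SV - gamma_SL) / gamma_LV
cos(theta) = (23.5 - 18.7) / 32.9
cos(theta) = 0.145897
theta = arccos(0.145897) = 81.61 degrees

81.61


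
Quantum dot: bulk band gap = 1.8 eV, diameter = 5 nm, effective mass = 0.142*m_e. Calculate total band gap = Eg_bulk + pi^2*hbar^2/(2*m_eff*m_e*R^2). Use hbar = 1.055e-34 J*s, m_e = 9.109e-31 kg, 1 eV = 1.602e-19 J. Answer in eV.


Radius R = 5/2 nm = 2.5e-09 m
Confinement energy dE = pi^2 * hbar^2 / (2 * m_eff * m_e * R^2)
dE = pi^2 * (1.055e-34)^2 / (2 * 0.142 * 9.109e-31 * (2.5e-09)^2) J, divided by 1.602e-19 J/eV
dE = 0.4241 eV
Total band gap = E_g(bulk) + dE = 1.8 + 0.4241 = 2.2241 eV

2.2241


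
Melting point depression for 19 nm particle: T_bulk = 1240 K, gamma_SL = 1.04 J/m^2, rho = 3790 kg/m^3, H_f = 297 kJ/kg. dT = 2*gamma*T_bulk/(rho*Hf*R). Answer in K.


Radius R = 19/2 = 9.5 nm = 9.5e-09 m
Convert H_f = 297 kJ/kg = 297000 J/kg
dT = 2 * gamma_SL * T_bulk / (rho * H_f * R)
dT = 2 * 1.04 * 1240 / (3790 * 297000 * 9.5e-09)
dT = 241.2 K

241.2


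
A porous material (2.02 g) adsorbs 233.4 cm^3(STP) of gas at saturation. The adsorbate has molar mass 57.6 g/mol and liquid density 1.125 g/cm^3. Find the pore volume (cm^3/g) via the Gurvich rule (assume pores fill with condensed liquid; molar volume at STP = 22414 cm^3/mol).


Moles adsorbed n = V_ads / 22414 = 233.4 / 22414 = 1.041313e-02 mol
Liquid volume V_liq = n * M / rho_liq = 1.041313e-02 * 57.6 / 1.125 = 0.53315 cm^3
Specific pore volume V_pore = V_liq / m_sample = 0.53315 / 2.02
V_pore = 0.2639 cm^3/g

0.2639


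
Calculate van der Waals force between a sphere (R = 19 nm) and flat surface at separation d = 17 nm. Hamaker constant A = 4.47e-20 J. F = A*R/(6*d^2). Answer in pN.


Convert to SI: R = 19 nm = 1.9e-08 m, d = 17 nm = 1.7e-08 m
F = A * R / (6 * d^2)
F = 4.47e-20 * 1.9e-08 / (6 * (1.7e-08)^2)
F = 4.89792e-13 N = 0.49 pN

0.49


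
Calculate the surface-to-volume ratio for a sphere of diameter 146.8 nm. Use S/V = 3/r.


Radius r = 146.8/2 = 73.4 nm
S/V = 3 / r = 3 / 73.4
S/V = 0.0409 nm^-1

0.0409


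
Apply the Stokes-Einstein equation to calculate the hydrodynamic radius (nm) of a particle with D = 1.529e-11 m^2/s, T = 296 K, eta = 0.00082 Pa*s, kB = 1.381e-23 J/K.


Stokes-Einstein: R = kB*T / (6*pi*eta*D)
R = 1.381e-23 * 296 / (6 * pi * 0.00082 * 1.529e-11)
R = 1.72967e-08 m = 17.3 nm

17.3


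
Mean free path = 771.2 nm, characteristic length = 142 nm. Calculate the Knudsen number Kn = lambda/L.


Knudsen number Kn = lambda / L
Kn = 771.2 / 142
Kn = 5.431

5.431


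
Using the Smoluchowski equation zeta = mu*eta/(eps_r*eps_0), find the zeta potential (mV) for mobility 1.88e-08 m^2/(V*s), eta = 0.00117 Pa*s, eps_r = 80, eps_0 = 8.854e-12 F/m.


Smoluchowski equation: zeta = mu * eta / (eps_r * eps_0)
zeta = 1.88e-08 * 0.00117 / (80 * 8.854e-12)
zeta = 0.031054 V = 31.05 mV

31.05


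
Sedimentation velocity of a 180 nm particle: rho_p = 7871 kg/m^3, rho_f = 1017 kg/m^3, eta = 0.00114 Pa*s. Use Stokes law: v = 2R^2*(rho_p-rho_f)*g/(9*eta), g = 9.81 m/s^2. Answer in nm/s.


Radius R = 180/2 nm = 9e-08 m
Density difference = 7871 - 1017 = 6854 kg/m^3
v = 2 * R^2 * (rho_p - rho_f) * g / (9 * eta)
v = 2 * (9e-08)^2 * 6854 * 9.81 / (9 * 0.00114)
v = 1.06165e-07 m/s = 106.1649 nm/s

106.1649


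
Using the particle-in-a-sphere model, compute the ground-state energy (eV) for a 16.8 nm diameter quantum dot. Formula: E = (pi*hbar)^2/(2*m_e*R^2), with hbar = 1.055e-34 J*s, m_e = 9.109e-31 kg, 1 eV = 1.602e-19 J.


Radius R = 16.8/2 = 8.4 nm = 8.4e-09 m
E = (pi * 1.055e-34)^2 / (2 * 9.109e-31 * (8.4e-09)^2)
E(J) = 8.54566e-22
E = E(J) / 1.602e-19 = 0.0053 eV

0.0053


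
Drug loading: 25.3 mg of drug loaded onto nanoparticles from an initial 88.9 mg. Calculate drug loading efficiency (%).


Drug loading efficiency = (drug loaded / drug initial) * 100
DLE = 25.3 / 88.9 * 100
DLE = 0.2846 * 100
DLE = 28.46%

28.46


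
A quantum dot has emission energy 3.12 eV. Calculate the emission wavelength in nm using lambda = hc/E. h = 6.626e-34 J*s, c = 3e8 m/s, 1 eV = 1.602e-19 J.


Convert energy: E = 3.12 eV = 3.12 * 1.602e-19 = 4.99824e-19 J
lambda = h*c / E = 6.626e-34 * 3e8 / 4.99824e-19
lambda = 3.977e-07 m = 397.7 nm

397.7


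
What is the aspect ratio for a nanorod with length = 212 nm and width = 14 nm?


Aspect ratio AR = length / diameter
AR = 212 / 14
AR = 15.14

15.14


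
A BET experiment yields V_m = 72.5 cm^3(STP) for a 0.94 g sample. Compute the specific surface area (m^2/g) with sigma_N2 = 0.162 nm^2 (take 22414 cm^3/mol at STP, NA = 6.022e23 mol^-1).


Number of moles in monolayer = V_m / 22414 = 72.5 / 22414 = 0.00323459
Number of molecules = moles * NA = 0.00323459 * 6.022e23
SA = molecules * sigma / mass
SA = (72.5 / 22414) * 6.022e23 * 0.162e-18 / 0.94
SA = 335.7 m^2/g

335.7


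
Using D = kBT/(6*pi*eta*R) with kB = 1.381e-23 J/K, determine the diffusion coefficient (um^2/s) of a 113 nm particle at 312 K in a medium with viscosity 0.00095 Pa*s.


Radius R = 113/2 = 56.5 nm = 5.65e-08 m
D = kB*T / (6*pi*eta*R)
D = 1.381e-23 * 312 / (6 * pi * 0.00095 * 5.65e-08)
D = 4.25868e-12 m^2/s = 4.259 um^2/s

4.259


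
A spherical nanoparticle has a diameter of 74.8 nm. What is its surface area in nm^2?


Radius r = 74.8/2 = 37.4 nm
Surface area SA = 4 * pi * r^2
SA = 4 * pi * (37.4)^2
SA = 17577.34 nm^2

17577.34


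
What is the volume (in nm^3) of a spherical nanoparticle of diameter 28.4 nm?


Radius r = 28.4/2 = 14.2 nm
Volume V = (4/3) * pi * r^3
V = (4/3) * pi * (14.2)^3
V = 11993.71 nm^3

11993.71


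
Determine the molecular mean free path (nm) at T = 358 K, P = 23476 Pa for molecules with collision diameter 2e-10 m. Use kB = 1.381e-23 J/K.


Mean free path: lambda = kB*T / (sqrt(2) * pi * d^2 * P)
lambda = 1.381e-23 * 358 / (sqrt(2) * pi * (2e-10)^2 * 23476)
lambda = 1.18503e-06 m
lambda = 1185.03 nm

1185.03


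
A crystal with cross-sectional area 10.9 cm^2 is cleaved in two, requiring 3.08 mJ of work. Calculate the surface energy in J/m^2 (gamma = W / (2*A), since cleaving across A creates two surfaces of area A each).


Convert: A = 10.9 cm^2 = 0.00109 m^2, W = 3.08 mJ = 0.00308 J
Cleaving exposes two faces of area A, so total new surface = 2*A and gamma = W / (2*A)
gamma = 0.00308 / (2 * 0.00109)
gamma = 1.413 J/m^2

1.413


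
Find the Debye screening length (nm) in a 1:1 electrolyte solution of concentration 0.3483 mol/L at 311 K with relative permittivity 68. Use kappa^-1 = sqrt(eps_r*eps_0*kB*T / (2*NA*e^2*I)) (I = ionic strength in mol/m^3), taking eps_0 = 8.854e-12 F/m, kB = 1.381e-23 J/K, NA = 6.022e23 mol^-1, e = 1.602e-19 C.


Ionic strength I = 0.3483 * 1^2 * 1000 = 348.3 mol/m^3
kappa^-1 = sqrt(68 * 8.854e-12 * 1.381e-23 * 311 / (2 * 6.022e23 * (1.602e-19)^2 * 348.3))
kappa^-1 = 0.49 nm

0.49


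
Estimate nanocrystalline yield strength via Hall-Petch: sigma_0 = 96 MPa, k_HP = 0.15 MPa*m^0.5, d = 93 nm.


d = 93 nm = 9.3e-08 m
sqrt(d) = 0.000304959
Hall-Petch contribution = k / sqrt(d) = 0.15 / 0.000304959 = 491.9 MPa
sigma = sigma_0 + k/sqrt(d) = 96 + 491.9 = 587.9 MPa

587.9


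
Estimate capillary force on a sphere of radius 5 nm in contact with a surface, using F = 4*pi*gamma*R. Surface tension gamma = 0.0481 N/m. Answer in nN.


Convert radius: R = 5 nm = 5e-09 m
F = 4 * pi * gamma * R
F = 4 * pi * 0.0481 * 5e-09
F = 3.02221e-09 N = 3.0222 nN

3.0222


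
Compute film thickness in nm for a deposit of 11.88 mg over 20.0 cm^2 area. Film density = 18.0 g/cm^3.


Convert: m = 11.88 mg = 1.1880e-05 kg, A = 20.0 cm^2 = 2.0000e-03 m^2, rho = 18.0 g/cm^3 = 18000 kg/m^3
t = m / (A * rho)
t = 1.1880e-05 / (2.0000e-03 * 18000)
t = 3.3000e-07 m = 330.0 nm

330.0


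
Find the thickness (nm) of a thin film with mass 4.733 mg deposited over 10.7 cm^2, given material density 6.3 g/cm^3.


Convert: m = 4.733 mg = 4.7330e-06 kg, A = 10.7 cm^2 = 1.0700e-03 m^2, rho = 6.3 g/cm^3 = 6300 kg/m^3
t = m / (A * rho)
t = 4.7330e-06 / (1.0700e-03 * 6300)
t = 7.0212e-07 m = 702.1 nm

702.1


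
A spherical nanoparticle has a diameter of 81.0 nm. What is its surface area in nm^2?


Radius r = 81.0/2 = 40.5 nm
Surface area SA = 4 * pi * r^2
SA = 4 * pi * (40.5)^2
SA = 20611.99 nm^2

20611.99


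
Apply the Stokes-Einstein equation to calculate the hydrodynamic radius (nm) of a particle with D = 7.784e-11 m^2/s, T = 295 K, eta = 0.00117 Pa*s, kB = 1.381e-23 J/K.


Stokes-Einstein: R = kB*T / (6*pi*eta*D)
R = 1.381e-23 * 295 / (6 * pi * 0.00117 * 7.784e-11)
R = 2.37315e-09 m = 2.37 nm

2.37


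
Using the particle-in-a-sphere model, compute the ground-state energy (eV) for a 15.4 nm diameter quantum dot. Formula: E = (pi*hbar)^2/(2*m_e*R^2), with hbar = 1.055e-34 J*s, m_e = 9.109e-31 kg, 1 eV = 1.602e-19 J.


Radius R = 15.4/2 = 7.7 nm = 7.7e-09 m
E = (pi * 1.055e-34)^2 / (2 * 9.109e-31 * (7.7e-09)^2)
E(J) = 1.017e-21
E = E(J) / 1.602e-19 = 0.0063 eV

0.0063


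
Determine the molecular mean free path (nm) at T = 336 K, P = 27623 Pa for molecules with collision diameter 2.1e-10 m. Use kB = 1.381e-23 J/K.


Mean free path: lambda = kB*T / (sqrt(2) * pi * d^2 * P)
lambda = 1.381e-23 * 336 / (sqrt(2) * pi * (2.1e-10)^2 * 27623)
lambda = 8.57351e-07 m
lambda = 857.35 nm

857.35


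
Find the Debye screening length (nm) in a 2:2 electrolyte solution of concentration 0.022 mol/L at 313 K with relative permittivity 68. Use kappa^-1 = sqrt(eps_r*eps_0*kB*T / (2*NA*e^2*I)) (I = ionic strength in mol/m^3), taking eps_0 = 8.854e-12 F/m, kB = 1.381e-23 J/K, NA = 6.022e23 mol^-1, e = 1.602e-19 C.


Ionic strength I = 0.022 * 2^2 * 1000 = 88 mol/m^3
kappa^-1 = sqrt(68 * 8.854e-12 * 1.381e-23 * 313 / (2 * 6.022e23 * (1.602e-19)^2 * 88))
kappa^-1 = 0.978 nm

0.978


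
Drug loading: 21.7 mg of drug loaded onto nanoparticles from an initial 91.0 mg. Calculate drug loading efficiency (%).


Drug loading efficiency = (drug loaded / drug initial) * 100
DLE = 21.7 / 91.0 * 100
DLE = 0.2385 * 100
DLE = 23.85%

23.85


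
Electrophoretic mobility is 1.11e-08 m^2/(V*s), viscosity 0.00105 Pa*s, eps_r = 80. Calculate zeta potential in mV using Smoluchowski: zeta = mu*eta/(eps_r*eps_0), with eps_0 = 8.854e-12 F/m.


Smoluchowski equation: zeta = mu * eta / (eps_r * eps_0)
zeta = 1.11e-08 * 0.00105 / (80 * 8.854e-12)
zeta = 0.016454 V = 16.45 mV

16.45


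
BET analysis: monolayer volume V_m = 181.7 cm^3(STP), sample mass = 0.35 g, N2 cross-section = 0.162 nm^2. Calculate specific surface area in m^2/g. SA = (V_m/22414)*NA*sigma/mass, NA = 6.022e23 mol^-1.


Number of moles in monolayer = V_m / 22414 = 181.7 / 22414 = 0.00810654
Number of molecules = moles * NA = 0.00810654 * 6.022e23
SA = molecules * sigma / mass
SA = (181.7 / 22414) * 6.022e23 * 0.162e-18 / 0.35
SA = 2259.6 m^2/g

2259.6


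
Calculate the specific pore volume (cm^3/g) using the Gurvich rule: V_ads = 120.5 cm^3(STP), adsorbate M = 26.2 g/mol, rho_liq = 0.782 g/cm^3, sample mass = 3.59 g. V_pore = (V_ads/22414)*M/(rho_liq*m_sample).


Moles adsorbed n = V_ads / 22414 = 120.5 / 22414 = 5.376104e-03 mol
Liquid volume V_liq = n * M / rho_liq = 5.376104e-03 * 26.2 / 0.782 = 0.18012 cm^3
Specific pore volume V_pore = V_liq / m_sample = 0.18012 / 3.59
V_pore = 0.0502 cm^3/g

0.0502


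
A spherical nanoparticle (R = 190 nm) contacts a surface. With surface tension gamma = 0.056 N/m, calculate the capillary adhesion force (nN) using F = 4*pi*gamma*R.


Convert radius: R = 190 nm = 1.9e-07 m
F = 4 * pi * gamma * R
F = 4 * pi * 0.056 * 1.9e-07
F = 1.33706e-07 N = 133.7062 nN

133.7062


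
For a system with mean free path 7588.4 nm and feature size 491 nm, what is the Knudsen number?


Knudsen number Kn = lambda / L
Kn = 7588.4 / 491
Kn = 15.455

15.455


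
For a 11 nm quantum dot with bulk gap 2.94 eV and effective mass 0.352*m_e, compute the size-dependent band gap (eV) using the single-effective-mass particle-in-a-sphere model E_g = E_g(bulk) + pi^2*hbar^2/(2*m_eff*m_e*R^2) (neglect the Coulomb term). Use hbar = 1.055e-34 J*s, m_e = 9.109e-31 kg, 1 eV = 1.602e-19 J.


Radius R = 11/2 nm = 5.5e-09 m
Confinement energy dE = pi^2 * hbar^2 / (2 * m_eff * m_e * R^2)
dE = pi^2 * (1.055e-34)^2 / (2 * 0.352 * 9.109e-31 * (5.5e-09)^2) J, divided by 1.602e-19 J/eV
dE = 0.0353 eV
Total band gap = E_g(bulk) + dE = 2.94 + 0.0353 = 2.9753 eV

2.9753


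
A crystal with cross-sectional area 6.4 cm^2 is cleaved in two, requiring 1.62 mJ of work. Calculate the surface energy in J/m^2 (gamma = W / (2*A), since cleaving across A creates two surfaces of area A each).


Convert: A = 6.4 cm^2 = 0.00064 m^2, W = 1.62 mJ = 0.00162 J
Cleaving exposes two faces of area A, so total new surface = 2*A and gamma = W / (2*A)
gamma = 0.00162 / (2 * 0.00064)
gamma = 1.266 J/m^2

1.266


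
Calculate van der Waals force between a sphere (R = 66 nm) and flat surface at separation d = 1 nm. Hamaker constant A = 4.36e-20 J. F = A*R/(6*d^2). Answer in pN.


Convert to SI: R = 66 nm = 6.6e-08 m, d = 1 nm = 1e-09 m
F = A * R / (6 * d^2)
F = 4.36e-20 * 6.6e-08 / (6 * (1e-09)^2)
F = 4.796e-10 N = 479.6 pN

479.6


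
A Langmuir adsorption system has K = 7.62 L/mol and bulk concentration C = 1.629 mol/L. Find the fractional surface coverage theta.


Langmuir isotherm: theta = K*C / (1 + K*C)
K*C = 7.62 * 1.629 = 12.41298
theta = 12.41298 / (1 + 12.41298) = 12.41298 / 13.41298
theta = 0.9254

0.9254


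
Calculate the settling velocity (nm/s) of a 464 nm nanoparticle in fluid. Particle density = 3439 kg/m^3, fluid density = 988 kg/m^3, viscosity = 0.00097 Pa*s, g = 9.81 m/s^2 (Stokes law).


Radius R = 464/2 nm = 2.32e-07 m
Density difference = 3439 - 988 = 2451 kg/m^3
v = 2 * R^2 * (rho_p - rho_f) * g / (9 * eta)
v = 2 * (2.32e-07)^2 * 2451 * 9.81 / (9 * 0.00097)
v = 2.96486e-07 m/s = 296.4859 nm/s

296.4859


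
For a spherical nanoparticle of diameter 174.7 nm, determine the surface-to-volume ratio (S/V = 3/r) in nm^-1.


Radius r = 174.7/2 = 87.35 nm
S/V = 3 / r = 3 / 87.35
S/V = 0.0343 nm^-1

0.0343


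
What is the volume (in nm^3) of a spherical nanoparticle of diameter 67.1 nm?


Radius r = 67.1/2 = 33.55 nm
Volume V = (4/3) * pi * r^3
V = (4/3) * pi * (33.55)^3
V = 158185.32 nm^3

158185.32


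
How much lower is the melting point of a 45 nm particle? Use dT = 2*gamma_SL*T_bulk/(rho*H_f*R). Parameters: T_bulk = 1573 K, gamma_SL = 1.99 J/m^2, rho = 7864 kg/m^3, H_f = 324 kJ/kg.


Radius R = 45/2 = 22.5 nm = 2.25e-08 m
Convert H_f = 324 kJ/kg = 324000 J/kg
dT = 2 * gamma_SL * T_bulk / (rho * H_f * R)
dT = 2 * 1.99 * 1573 / (7864 * 324000 * 2.25e-08)
dT = 109.2 K

109.2


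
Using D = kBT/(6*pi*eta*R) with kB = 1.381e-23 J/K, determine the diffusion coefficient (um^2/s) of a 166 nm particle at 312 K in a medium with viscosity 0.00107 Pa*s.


Radius R = 166/2 = 83 nm = 8.3e-08 m
D = kB*T / (6*pi*eta*R)
D = 1.381e-23 * 312 / (6 * pi * 0.00107 * 8.3e-08)
D = 2.57386e-12 m^2/s = 2.574 um^2/s

2.574


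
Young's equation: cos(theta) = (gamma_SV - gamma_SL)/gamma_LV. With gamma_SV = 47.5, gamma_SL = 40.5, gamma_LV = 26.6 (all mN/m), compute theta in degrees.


cos(theta) = (gamma_SV - gamma_SL) / gamma_LV
cos(theta) = (47.5 - 40.5) / 26.6
cos(theta) = 0.263158
theta = arccos(0.263158) = 74.74 degrees

74.74


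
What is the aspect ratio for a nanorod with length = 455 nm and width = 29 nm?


Aspect ratio AR = length / diameter
AR = 455 / 29
AR = 15.69

15.69


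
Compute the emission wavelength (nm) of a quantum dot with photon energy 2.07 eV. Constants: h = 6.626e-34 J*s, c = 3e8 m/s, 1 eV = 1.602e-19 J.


Convert energy: E = 2.07 eV = 2.07 * 1.602e-19 = 3.31614e-19 J
lambda = h*c / E = 6.626e-34 * 3e8 / 3.31614e-19
lambda = 5.99432e-07 m = 599.4 nm

599.4


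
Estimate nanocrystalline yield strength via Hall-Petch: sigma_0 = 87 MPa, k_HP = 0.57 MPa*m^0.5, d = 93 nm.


d = 93 nm = 9.3e-08 m
sqrt(d) = 0.000304959
Hall-Petch contribution = k / sqrt(d) = 0.57 / 0.000304959 = 1869.1 MPa
sigma = sigma_0 + k/sqrt(d) = 87 + 1869.1 = 1956.1 MPa

1956.1


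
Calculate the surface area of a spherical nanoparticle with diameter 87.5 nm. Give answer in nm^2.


Radius r = 87.5/2 = 43.75 nm
Surface area SA = 4 * pi * r^2
SA = 4 * pi * (43.75)^2
SA = 24052.82 nm^2

24052.82


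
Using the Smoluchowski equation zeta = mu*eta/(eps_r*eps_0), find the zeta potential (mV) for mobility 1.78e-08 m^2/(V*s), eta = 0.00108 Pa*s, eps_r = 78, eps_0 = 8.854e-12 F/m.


Smoluchowski equation: zeta = mu * eta / (eps_r * eps_0)
zeta = 1.78e-08 * 0.00108 / (78 * 8.854e-12)
zeta = 0.027836 V = 27.84 mV

27.84


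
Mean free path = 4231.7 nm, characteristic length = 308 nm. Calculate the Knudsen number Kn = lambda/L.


Knudsen number Kn = lambda / L
Kn = 4231.7 / 308
Kn = 13.7393

13.7393


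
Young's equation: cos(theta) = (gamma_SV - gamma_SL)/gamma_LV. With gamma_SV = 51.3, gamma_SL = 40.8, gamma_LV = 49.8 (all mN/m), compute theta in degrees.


cos(theta) = (gamma_SV - gamma_SL) / gamma_LV
cos(theta) = (51.3 - 40.8) / 49.8
cos(theta) = 0.210843
theta = arccos(0.210843) = 77.83 degrees

77.83


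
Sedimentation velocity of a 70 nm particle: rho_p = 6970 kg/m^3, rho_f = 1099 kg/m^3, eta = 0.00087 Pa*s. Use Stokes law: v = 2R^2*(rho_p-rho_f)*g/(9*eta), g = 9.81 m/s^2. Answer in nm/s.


Radius R = 70/2 nm = 3.5e-08 m
Density difference = 6970 - 1099 = 5871 kg/m^3
v = 2 * R^2 * (rho_p - rho_f) * g / (9 * eta)
v = 2 * (3.5e-08)^2 * 5871 * 9.81 / (9 * 0.00087)
v = 1.80213e-08 m/s = 18.0213 nm/s

18.0213


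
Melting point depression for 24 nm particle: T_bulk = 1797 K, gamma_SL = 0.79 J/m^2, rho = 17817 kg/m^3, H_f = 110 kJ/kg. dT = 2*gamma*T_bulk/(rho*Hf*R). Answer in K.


Radius R = 24/2 = 12 nm = 1.2e-08 m
Convert H_f = 110 kJ/kg = 110000 J/kg
dT = 2 * gamma_SL * T_bulk / (rho * H_f * R)
dT = 2 * 0.79 * 1797 / (17817 * 110000 * 1.2e-08)
dT = 120.7 K

120.7


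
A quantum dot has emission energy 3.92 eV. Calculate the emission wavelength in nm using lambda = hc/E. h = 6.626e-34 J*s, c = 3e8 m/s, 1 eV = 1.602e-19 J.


Convert energy: E = 3.92 eV = 3.92 * 1.602e-19 = 6.27984e-19 J
lambda = h*c / E = 6.626e-34 * 3e8 / 6.27984e-19
lambda = 3.16537e-07 m = 316.5 nm

316.5


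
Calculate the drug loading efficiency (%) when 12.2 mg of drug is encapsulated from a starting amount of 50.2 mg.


Drug loading efficiency = (drug loaded / drug initial) * 100
DLE = 12.2 / 50.2 * 100
DLE = 0.243 * 100
DLE = 24.3%

24.3


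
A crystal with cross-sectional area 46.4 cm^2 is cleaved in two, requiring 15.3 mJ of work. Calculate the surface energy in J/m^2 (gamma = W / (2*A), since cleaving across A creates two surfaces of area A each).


Convert: A = 46.4 cm^2 = 0.00464 m^2, W = 15.3 mJ = 0.0153 J
Cleaving exposes two faces of area A, so total new surface = 2*A and gamma = W / (2*A)
gamma = 0.0153 / (2 * 0.00464)
gamma = 1.649 J/m^2

1.649


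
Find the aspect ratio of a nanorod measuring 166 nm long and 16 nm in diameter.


Aspect ratio AR = length / diameter
AR = 166 / 16
AR = 10.38

10.38


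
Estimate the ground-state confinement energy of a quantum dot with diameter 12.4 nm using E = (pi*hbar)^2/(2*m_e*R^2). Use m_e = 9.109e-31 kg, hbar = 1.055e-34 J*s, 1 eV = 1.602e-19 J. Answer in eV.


Radius R = 12.4/2 = 6.2 nm = 6.2e-09 m
E = (pi * 1.055e-34)^2 / (2 * 9.109e-31 * (6.2e-09)^2)
E(J) = 1.56863e-21
E = E(J) / 1.602e-19 = 0.0098 eV

0.0098


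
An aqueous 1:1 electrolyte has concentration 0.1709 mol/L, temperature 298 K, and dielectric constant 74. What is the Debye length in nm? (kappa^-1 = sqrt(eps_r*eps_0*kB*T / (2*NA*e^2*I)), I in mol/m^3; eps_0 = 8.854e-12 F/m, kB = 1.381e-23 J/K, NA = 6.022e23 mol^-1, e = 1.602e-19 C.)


Ionic strength I = 0.1709 * 1^2 * 1000 = 170.9 mol/m^3
kappa^-1 = sqrt(74 * 8.854e-12 * 1.381e-23 * 298 / (2 * 6.022e23 * (1.602e-19)^2 * 170.9))
kappa^-1 = 0.714 nm

0.714


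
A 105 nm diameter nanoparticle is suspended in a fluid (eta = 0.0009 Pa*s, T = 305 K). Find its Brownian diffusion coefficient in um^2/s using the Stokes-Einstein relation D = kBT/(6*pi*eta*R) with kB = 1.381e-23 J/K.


Radius R = 105/2 = 52.5 nm = 5.25e-08 m
D = kB*T / (6*pi*eta*R)
D = 1.381e-23 * 305 / (6 * pi * 0.0009 * 5.25e-08)
D = 4.72923e-12 m^2/s = 4.729 um^2/s

4.729


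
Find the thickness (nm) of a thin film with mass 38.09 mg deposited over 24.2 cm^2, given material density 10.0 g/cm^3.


Convert: m = 38.09 mg = 3.8090e-05 kg, A = 24.2 cm^2 = 2.4200e-03 m^2, rho = 10.0 g/cm^3 = 10000 kg/m^3
t = m / (A * rho)
t = 3.8090e-05 / (2.4200e-03 * 10000)
t = 1.5740e-06 m = 1574.0 nm

1574.0


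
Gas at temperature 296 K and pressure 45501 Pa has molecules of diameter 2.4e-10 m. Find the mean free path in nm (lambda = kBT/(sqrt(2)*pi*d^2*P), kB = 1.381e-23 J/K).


Mean free path: lambda = kB*T / (sqrt(2) * pi * d^2 * P)
lambda = 1.381e-23 * 296 / (sqrt(2) * pi * (2.4e-10)^2 * 45501)
lambda = 3.51057e-07 m
lambda = 351.06 nm

351.06


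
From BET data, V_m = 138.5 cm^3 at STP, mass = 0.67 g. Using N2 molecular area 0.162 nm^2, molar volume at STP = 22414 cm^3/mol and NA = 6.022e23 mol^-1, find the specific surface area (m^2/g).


Number of moles in monolayer = V_m / 22414 = 138.5 / 22414 = 0.00617917
Number of molecules = moles * NA = 0.00617917 * 6.022e23
SA = molecules * sigma / mass
SA = (138.5 / 22414) * 6.022e23 * 0.162e-18 / 0.67
SA = 899.7 m^2/g

899.7


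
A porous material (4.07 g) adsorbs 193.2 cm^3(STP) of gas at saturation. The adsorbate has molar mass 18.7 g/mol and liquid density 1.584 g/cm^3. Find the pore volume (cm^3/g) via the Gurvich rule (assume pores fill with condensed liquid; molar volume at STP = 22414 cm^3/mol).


Moles adsorbed n = V_ads / 22414 = 193.2 / 22414 = 8.619613e-03 mol
Liquid volume V_liq = n * M / rho_liq = 8.619613e-03 * 18.7 / 1.584 = 0.10176 cm^3
Specific pore volume V_pore = V_liq / m_sample = 0.10176 / 4.07
V_pore = 0.025 cm^3/g

0.025


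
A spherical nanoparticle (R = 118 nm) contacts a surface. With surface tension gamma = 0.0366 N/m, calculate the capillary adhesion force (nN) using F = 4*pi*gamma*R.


Convert radius: R = 118 nm = 1.18e-07 m
F = 4 * pi * gamma * R
F = 4 * pi * 0.0366 * 1.18e-07
F = 5.42716e-08 N = 54.2716 nN

54.2716


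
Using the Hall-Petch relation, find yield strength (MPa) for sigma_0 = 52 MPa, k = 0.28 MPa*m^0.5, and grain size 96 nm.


d = 96 nm = 9.6e-08 m
sqrt(d) = 0.0003098387
Hall-Petch contribution = k / sqrt(d) = 0.28 / 0.0003098387 = 903.7 MPa
sigma = sigma_0 + k/sqrt(d) = 52 + 903.7 = 955.7 MPa

955.7


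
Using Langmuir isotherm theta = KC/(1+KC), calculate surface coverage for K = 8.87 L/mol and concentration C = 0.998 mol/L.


Langmuir isotherm: theta = K*C / (1 + K*C)
K*C = 8.87 * 0.998 = 8.85226
theta = 8.85226 / (1 + 8.85226) = 8.85226 / 9.85226
theta = 0.8985

0.8985


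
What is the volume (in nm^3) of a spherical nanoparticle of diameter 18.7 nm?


Radius r = 18.7/2 = 9.35 nm
Volume V = (4/3) * pi * r^3
V = (4/3) * pi * (9.35)^3
V = 3423.92 nm^3

3423.92


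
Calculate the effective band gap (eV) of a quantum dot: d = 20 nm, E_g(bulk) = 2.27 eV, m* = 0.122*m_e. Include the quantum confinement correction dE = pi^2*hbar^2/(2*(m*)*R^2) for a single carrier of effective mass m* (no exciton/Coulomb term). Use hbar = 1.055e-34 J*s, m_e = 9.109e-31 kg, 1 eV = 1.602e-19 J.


Radius R = 20/2 nm = 1e-08 m
Confinement energy dE = pi^2 * hbar^2 / (2 * m_eff * m_e * R^2)
dE = pi^2 * (1.055e-34)^2 / (2 * 0.122 * 9.109e-31 * (1e-08)^2) J, divided by 1.602e-19 J/eV
dE = 0.0309 eV
Total band gap = E_g(bulk) + dE = 2.27 + 0.0309 = 2.3009 eV

2.3009


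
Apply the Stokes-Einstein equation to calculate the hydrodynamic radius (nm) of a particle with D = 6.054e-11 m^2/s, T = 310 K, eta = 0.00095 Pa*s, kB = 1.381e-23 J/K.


Stokes-Einstein: R = kB*T / (6*pi*eta*D)
R = 1.381e-23 * 310 / (6 * pi * 0.00095 * 6.054e-11)
R = 3.94901e-09 m = 3.95 nm

3.95


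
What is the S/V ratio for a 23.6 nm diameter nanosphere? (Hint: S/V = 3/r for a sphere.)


Radius r = 23.6/2 = 11.8 nm
S/V = 3 / r = 3 / 11.8
S/V = 0.2542 nm^-1

0.2542


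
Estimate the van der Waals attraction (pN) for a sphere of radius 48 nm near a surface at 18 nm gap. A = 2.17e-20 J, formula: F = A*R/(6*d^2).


Convert to SI: R = 48 nm = 4.8e-08 m, d = 18 nm = 1.8e-08 m
F = A * R / (6 * d^2)
F = 2.17e-20 * 4.8e-08 / (6 * (1.8e-08)^2)
F = 5.35802e-13 N = 0.536 pN

0.536


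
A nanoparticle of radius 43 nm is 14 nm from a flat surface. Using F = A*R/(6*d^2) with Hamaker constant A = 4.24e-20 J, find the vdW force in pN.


Convert to SI: R = 43 nm = 4.3e-08 m, d = 14 nm = 1.4e-08 m
F = A * R / (6 * d^2)
F = 4.24e-20 * 4.3e-08 / (6 * (1.4e-08)^2)
F = 1.55034e-12 N = 1.55 pN

1.55


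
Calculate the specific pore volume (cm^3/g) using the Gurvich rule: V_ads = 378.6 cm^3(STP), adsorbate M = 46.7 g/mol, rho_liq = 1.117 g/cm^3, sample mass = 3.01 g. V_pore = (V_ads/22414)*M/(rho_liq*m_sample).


Moles adsorbed n = V_ads / 22414 = 378.6 / 22414 = 1.689123e-02 mol
Liquid volume V_liq = n * M / rho_liq = 1.689123e-02 * 46.7 / 1.117 = 0.70620 cm^3
Specific pore volume V_pore = V_liq / m_sample = 0.70620 / 3.01
V_pore = 0.2346 cm^3/g

0.2346


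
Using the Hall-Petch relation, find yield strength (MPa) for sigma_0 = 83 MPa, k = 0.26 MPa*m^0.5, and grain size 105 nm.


d = 105 nm = 1.05e-07 m
sqrt(d) = 0.000324037
Hall-Petch contribution = k / sqrt(d) = 0.26 / 0.000324037 = 802.4 MPa
sigma = sigma_0 + k/sqrt(d) = 83 + 802.4 = 885.4 MPa

885.4


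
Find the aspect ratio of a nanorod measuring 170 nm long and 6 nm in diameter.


Aspect ratio AR = length / diameter
AR = 170 / 6
AR = 28.33

28.33


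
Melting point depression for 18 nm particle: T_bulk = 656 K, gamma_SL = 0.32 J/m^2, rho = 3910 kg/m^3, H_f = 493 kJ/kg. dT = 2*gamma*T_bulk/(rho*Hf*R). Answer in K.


Radius R = 18/2 = 9 nm = 9e-09 m
Convert H_f = 493 kJ/kg = 493000 J/kg
dT = 2 * gamma_SL * T_bulk / (rho * H_f * R)
dT = 2 * 0.32 * 656 / (3910 * 493000 * 9e-09)
dT = 24.2 K

24.2


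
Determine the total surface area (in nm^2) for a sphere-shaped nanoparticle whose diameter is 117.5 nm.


Radius r = 117.5/2 = 58.75 nm
Surface area SA = 4 * pi * r^2
SA = 4 * pi * (58.75)^2
SA = 43373.61 nm^2

43373.61


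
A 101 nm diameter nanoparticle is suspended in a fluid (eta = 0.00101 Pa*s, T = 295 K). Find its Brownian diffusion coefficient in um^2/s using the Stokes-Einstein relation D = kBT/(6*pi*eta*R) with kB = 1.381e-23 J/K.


Radius R = 101/2 = 50.5 nm = 5.05e-08 m
D = kB*T / (6*pi*eta*R)
D = 1.381e-23 * 295 / (6 * pi * 0.00101 * 5.05e-08)
D = 4.23742e-12 m^2/s = 4.237 um^2/s

4.237


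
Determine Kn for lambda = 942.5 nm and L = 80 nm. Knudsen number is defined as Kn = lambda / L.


Knudsen number Kn = lambda / L
Kn = 942.5 / 80
Kn = 11.7812

11.7812


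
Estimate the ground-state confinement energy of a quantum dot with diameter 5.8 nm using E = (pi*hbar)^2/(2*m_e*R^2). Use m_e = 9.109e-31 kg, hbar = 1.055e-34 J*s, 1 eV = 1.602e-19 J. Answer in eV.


Radius R = 5.8/2 = 2.9 nm = 2.9e-09 m
E = (pi * 1.055e-34)^2 / (2 * 9.109e-31 * (2.9e-09)^2)
E(J) = 7.16982e-21
E = E(J) / 1.602e-19 = 0.0448 eV

0.0448


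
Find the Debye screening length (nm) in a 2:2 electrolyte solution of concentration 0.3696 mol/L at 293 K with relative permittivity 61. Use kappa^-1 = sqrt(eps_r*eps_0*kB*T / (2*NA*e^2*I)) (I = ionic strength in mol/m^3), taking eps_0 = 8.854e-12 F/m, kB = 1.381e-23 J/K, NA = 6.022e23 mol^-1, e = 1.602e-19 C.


Ionic strength I = 0.3696 * 2^2 * 1000 = 1478.4 mol/m^3
kappa^-1 = sqrt(61 * 8.854e-12 * 1.381e-23 * 293 / (2 * 6.022e23 * (1.602e-19)^2 * 1478.4))
kappa^-1 = 0.219 nm

0.219


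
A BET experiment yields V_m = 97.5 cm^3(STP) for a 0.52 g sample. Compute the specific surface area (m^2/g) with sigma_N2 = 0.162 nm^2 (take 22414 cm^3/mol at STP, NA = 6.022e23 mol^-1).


Number of moles in monolayer = V_m / 22414 = 97.5 / 22414 = 0.00434996
Number of molecules = moles * NA = 0.00434996 * 6.022e23
SA = molecules * sigma / mass
SA = (97.5 / 22414) * 6.022e23 * 0.162e-18 / 0.52
SA = 816.1 m^2/g

816.1


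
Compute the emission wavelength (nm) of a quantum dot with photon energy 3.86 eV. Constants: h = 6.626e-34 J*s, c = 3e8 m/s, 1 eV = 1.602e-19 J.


Convert energy: E = 3.86 eV = 3.86 * 1.602e-19 = 6.18372e-19 J
lambda = h*c / E = 6.626e-34 * 3e8 / 6.18372e-19
lambda = 3.21457e-07 m = 321.5 nm

321.5


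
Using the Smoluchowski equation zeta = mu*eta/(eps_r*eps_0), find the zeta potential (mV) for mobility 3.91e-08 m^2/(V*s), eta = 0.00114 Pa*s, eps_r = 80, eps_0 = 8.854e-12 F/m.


Smoluchowski equation: zeta = mu * eta / (eps_r * eps_0)
zeta = 3.91e-08 * 0.00114 / (80 * 8.854e-12)
zeta = 0.062929 V = 62.93 mV

62.93


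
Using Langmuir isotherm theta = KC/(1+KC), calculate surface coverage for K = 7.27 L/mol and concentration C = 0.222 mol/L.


Langmuir isotherm: theta = K*C / (1 + K*C)
K*C = 7.27 * 0.222 = 1.61394
theta = 1.61394 / (1 + 1.61394) = 1.61394 / 2.61394
theta = 0.6174

0.6174


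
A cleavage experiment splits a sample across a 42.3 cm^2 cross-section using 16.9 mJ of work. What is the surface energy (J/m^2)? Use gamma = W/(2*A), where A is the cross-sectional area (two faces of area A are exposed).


Convert: A = 42.3 cm^2 = 0.00423 m^2, W = 16.9 mJ = 0.0169 J
Cleaving exposes two faces of area A, so total new surface = 2*A and gamma = W / (2*A)
gamma = 0.0169 / (2 * 0.00423)
gamma = 1.998 J/m^2

1.998


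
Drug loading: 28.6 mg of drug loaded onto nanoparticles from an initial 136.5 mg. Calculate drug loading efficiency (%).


Drug loading efficiency = (drug loaded / drug initial) * 100
DLE = 28.6 / 136.5 * 100
DLE = 0.2095 * 100
DLE = 20.95%

20.95


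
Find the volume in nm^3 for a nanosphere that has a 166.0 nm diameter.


Radius r = 166.0/2 = 83 nm
Volume V = (4/3) * pi * r^3
V = (4/3) * pi * (83)^3
V = 2395095.78 nm^3

2395095.78
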